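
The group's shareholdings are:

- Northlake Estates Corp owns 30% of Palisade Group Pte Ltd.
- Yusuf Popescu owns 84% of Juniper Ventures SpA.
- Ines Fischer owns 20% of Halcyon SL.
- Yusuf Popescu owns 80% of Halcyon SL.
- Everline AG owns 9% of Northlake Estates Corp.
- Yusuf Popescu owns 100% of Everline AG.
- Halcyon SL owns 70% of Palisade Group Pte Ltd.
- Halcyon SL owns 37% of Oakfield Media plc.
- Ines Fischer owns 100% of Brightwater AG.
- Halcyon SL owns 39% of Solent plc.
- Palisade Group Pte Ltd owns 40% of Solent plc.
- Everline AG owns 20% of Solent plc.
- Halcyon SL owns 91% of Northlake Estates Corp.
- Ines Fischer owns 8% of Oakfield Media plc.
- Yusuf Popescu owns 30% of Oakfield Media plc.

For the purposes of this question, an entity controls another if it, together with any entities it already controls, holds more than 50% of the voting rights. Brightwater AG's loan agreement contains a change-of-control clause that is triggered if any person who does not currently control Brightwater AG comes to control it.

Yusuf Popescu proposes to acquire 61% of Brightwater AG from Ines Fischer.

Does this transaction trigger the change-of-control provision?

The purchase adds only to Yusuf's holdings (Ines's stake shrinks), so Yusuf is the only person who could newly come to control Brightwater.
Yusuf holds 100% of Everline, so Yusuf controls Everline.
Yusuf holds 80% of Halcyon, so Yusuf controls Halcyon.
Everline and Halcyon together hold 9% + 91% = 100% of Northlake, so Yusuf controls Northlake.
Yusuf holds 84% of Juniper, so Yusuf controls Juniper.
Halcyon and Yusuf together hold 37% + 30% = 67% of Oakfield, so Yusuf controls Oakfield.
Northlake and Halcyon together hold 30% + 70% = 100% of Palisade, so Yusuf controls Palisade.
Everline and Palisade and Halcyon together hold 20% + 40% + 39% = 99% of Solent, so Yusuf controls Solent.
Neither Yusuf nor any entity Yusuf controls holds any voting interest in Brightwater.
So before the transaction, Yusuf does not control Brightwater.
After the purchase, Yusuf holds 61% of Brightwater directly, and Ines's stake falls to 39%.
Yusuf holds 61% of Brightwater, so Yusuf controls Brightwater.
Yusuf did not control Brightwater before and does after, so the clause is triggered.

Yes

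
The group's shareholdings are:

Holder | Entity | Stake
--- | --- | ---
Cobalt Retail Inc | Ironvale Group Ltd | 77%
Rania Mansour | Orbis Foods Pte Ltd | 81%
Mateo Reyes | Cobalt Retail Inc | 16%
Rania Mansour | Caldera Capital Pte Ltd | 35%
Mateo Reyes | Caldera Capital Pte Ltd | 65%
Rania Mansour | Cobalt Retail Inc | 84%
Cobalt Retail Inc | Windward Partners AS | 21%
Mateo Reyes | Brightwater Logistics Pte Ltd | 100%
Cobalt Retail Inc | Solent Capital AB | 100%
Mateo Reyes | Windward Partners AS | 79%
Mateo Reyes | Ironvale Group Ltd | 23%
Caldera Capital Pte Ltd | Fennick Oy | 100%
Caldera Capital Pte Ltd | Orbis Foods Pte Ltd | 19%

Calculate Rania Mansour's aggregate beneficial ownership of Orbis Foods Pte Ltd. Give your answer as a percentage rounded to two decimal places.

Rania reaches Orbis along 2 paths.
Direct stake: 81% = 81%.
Via Caldera: 35% × 19% = 6.65%.
Total: 81% + 6.65% = 87.65%.

87.65%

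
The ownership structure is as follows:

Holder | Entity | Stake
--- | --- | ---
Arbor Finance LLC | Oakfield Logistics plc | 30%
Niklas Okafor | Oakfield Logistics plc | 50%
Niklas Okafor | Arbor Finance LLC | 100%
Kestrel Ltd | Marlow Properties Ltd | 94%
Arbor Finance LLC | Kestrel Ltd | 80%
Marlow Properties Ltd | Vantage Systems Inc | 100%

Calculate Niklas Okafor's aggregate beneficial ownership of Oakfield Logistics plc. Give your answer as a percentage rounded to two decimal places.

Niklas reaches Oakfield along 2 paths.
Via Arbor: 100% × 30% = 30%.
Direct stake: 50% = 50%.
Total: 30% + 50% = 80%.
Rounded: 80.00%.

80.00%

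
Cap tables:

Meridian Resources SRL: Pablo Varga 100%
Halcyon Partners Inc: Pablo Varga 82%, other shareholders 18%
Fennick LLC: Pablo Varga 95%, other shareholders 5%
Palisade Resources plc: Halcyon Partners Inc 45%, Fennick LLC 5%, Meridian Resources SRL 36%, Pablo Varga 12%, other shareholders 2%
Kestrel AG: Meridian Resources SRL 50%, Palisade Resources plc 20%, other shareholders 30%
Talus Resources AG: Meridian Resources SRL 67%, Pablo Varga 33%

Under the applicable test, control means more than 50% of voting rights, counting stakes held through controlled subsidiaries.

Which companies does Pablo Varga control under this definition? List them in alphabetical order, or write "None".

Fennick LLC, Halcyon Partners Inc, Kestrel AG, Meridian Resources SRL, Palisade Resources plc, Talus Resources AG

Pablo holds 100% of Meridian, so Pablo controls Meridian.
Pablo holds 82% of Halcyon, so Pablo controls Halcyon.
Pablo holds 95% of Fennick, so Pablo controls Fennick.
Halcyon and Fennick and Meridian and Pablo together hold 45% + 5% + 36% + 12% = 98% of Palisade, so Pablo controls Palisade.
Meridian and Palisade together hold 50% + 20% = 70% of Kestrel, so Pablo controls Kestrel.
Meridian and Pablo together hold 67% + 33% = 100% of Talus, so Pablo controls Talus.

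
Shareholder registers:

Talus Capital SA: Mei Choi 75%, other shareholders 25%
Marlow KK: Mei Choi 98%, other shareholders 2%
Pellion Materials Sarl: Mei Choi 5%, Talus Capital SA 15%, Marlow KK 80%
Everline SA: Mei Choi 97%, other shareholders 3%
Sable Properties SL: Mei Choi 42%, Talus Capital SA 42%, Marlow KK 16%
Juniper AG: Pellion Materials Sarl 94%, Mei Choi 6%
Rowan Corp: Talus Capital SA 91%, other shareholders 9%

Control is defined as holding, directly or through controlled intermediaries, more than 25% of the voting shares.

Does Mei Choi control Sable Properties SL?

Mei holds 98% of Marlow, so Mei controls Marlow.
Mei holds 75% of Talus, so Mei controls Talus.
Mei and Talus and Marlow together hold 42% + 42% + 16% = 100% of Sable, so Mei controls Sable.

Yes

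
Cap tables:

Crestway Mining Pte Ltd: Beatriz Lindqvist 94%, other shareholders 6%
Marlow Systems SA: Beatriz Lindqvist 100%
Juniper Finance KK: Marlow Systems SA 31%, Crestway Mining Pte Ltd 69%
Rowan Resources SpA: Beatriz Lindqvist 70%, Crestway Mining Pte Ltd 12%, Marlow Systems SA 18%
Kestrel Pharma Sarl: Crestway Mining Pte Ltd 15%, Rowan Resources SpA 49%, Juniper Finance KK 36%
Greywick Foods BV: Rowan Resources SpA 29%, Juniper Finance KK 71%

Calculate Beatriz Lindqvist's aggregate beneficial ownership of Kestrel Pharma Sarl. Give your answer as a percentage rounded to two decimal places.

Beatriz reaches Kestrel along 6 paths.
Via Crestway: 94% × 15% = 14.1%.
Via Rowan: 70% × 49% = 34.3%.
Via Crestway → Rowan: 94% × 12% × 49% = 5.5272%.
Via Marlow → Rowan: 100% × 18% × 49% = 8.82%.
Via Marlow → Juniper: 100% × 31% × 36% = 11.16%.
Via Crestway → Juniper: 94% × 69% × 36% = 23.3496%.
Total: 14.1% + 34.3% + 5.5272% + 8.82% + 11.16% + 23.3496% = 97.2568%.
Rounded: 97.26%.

97.26%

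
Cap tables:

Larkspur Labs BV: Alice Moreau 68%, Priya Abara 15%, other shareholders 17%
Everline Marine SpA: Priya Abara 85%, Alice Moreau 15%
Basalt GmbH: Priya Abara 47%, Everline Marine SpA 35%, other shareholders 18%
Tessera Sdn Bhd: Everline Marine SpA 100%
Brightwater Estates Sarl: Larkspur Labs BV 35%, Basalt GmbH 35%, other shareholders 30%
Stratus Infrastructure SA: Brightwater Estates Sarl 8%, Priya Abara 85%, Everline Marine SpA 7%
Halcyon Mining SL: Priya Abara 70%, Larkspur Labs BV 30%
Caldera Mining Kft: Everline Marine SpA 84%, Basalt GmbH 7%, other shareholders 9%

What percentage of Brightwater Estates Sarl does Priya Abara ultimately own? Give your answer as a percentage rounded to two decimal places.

32.11%

Priya reaches Brightwater along 3 paths.
Via Larkspur: 15% × 35% = 5.25%.
Via Basalt: 47% × 35% = 16.45%.
Via Everline → Basalt: 85% × 35% × 35% = 10.4125%.
Total: 5.25% + 16.45% + 10.4125% = 32.1125%.
Rounded: 32.11%.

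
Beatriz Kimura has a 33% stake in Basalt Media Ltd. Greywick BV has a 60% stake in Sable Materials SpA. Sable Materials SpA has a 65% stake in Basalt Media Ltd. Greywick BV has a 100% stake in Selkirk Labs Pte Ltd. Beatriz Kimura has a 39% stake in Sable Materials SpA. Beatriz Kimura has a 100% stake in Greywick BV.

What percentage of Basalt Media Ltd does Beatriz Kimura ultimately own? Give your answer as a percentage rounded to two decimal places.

97.35%

Beatriz reaches Basalt along 3 paths.
Via Sable: 39% × 65% = 25.35%.
Via Greywick → Sable: 100% × 60% × 65% = 39%.
Direct stake: 33% = 33%.
Total: 25.35% + 39% + 33% = 97.35%.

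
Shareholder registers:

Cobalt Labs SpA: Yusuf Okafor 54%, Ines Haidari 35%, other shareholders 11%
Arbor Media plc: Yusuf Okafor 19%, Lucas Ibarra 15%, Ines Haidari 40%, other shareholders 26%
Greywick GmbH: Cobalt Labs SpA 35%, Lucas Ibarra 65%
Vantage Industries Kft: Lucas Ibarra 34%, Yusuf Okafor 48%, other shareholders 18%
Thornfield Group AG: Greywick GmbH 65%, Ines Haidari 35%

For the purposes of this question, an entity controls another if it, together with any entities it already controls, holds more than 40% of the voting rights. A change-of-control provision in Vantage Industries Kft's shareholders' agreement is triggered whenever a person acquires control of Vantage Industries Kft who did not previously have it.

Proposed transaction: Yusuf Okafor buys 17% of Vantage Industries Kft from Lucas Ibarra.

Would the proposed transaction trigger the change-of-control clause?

The purchase adds only to Yusuf's holdings (Lucas's stake shrinks), so Yusuf is the only person who could newly come to control Vantage.
Yusuf holds 48% of Vantage, so Yusuf controls Vantage.
So Yusuf already controls Vantage before the transaction.
After the purchase, Yusuf's direct stake in Vantage rises to 48% + 17% = 65%, and Lucas's stake falls to 17%.
Yusuf controlled Vantage already, so this is not a new person acquiring control; every other person's position is unchanged or reduced.
No new person acquires control, so the clause is not triggered.

No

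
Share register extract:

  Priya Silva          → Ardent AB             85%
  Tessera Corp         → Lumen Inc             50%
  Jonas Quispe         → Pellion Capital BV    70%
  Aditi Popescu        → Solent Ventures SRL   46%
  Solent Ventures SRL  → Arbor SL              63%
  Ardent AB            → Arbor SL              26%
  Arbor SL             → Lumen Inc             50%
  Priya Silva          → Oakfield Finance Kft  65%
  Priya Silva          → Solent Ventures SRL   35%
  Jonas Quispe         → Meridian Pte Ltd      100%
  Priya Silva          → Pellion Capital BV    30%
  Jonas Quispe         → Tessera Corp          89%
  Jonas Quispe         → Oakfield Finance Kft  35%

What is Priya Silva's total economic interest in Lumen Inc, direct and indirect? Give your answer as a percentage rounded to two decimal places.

22.08%

Priya reaches Lumen along 2 paths.
Via Ardent → Arbor: 85% × 26% × 50% = 11.05%.
Via Solent → Arbor: 35% × 63% × 50% = 11.025%.
Total: 11.05% + 11.025% = 22.075%.
Rounded: 22.08%.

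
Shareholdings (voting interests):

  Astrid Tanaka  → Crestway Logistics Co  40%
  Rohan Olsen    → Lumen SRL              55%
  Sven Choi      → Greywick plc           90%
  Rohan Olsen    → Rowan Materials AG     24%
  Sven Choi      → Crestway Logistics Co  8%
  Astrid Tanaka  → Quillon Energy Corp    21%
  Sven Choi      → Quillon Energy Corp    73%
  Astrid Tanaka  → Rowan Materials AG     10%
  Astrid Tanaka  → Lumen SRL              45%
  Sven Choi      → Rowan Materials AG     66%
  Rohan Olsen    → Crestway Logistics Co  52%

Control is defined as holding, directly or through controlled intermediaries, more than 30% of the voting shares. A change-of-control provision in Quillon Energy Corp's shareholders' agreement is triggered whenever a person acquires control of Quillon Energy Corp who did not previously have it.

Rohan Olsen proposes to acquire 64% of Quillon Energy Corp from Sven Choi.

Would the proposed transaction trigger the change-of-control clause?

Yes

The purchase adds only to Rohan's holdings (Sven's stake shrinks), so Rohan is the only person who could newly come to control Quillon.
Rohan holds 52% of Crestway, so Rohan controls Crestway.
Rohan holds 55% of Lumen, so Rohan controls Lumen.
Neither Rohan nor any entity Rohan controls holds any voting interest in Quillon.
So before the transaction, Rohan does not control Quillon.
After the purchase, Rohan holds 64% of Quillon directly, and Sven's stake falls to 9%.
Rohan holds 64% of Quillon, so Rohan controls Quillon.
Rohan did not control Quillon before and does after, so the clause is triggered.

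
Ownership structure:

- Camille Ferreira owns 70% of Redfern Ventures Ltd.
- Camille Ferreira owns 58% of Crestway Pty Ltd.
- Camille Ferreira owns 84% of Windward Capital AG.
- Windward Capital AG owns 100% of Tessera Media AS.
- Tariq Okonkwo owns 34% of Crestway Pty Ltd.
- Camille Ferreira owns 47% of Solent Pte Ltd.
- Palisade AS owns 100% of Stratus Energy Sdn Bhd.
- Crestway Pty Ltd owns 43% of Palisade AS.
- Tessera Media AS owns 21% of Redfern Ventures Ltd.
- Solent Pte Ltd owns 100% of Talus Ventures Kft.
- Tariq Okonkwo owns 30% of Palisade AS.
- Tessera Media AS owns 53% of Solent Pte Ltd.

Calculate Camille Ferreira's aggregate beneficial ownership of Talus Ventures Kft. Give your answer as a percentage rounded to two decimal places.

Camille reaches Talus along 2 paths.
Via Solent: 47% × 100% = 47%.
Via Windward → Tessera → Solent: 84% × 100% × 53% × 100% = 44.52%.
Total: 47% + 44.52% = 91.52%.

91.52%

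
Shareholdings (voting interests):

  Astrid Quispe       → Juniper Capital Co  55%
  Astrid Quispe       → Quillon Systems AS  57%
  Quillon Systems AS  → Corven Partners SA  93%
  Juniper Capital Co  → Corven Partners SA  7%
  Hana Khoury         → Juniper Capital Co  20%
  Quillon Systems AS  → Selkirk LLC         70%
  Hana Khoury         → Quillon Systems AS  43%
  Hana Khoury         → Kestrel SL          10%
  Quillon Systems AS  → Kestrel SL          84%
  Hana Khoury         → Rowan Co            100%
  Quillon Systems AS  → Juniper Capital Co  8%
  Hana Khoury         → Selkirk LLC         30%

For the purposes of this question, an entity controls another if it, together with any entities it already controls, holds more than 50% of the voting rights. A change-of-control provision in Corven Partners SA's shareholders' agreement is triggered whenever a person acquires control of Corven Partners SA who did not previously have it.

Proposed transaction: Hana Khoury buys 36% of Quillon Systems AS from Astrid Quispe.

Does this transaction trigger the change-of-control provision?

The purchase adds only to Hana's holdings (Astrid's stake shrinks), so Hana is the only person who could newly come to control Corven.
Hana holds 100% of Rowan, so Hana controls Rowan.
Neither Hana nor any entity Hana controls holds any voting interest in Corven.
So before the transaction, Hana does not control Corven.
After the purchase, Hana's direct stake in Quillon rises to 43% + 36% = 79%, and Astrid's stake falls to 21%.
Hana holds 79% of Quillon, so Hana controls Quillon.
Quillon holds 93% of Corven, so Hana controls Corven.
Hana did not control Corven before and does after, so the clause is triggered.

Yes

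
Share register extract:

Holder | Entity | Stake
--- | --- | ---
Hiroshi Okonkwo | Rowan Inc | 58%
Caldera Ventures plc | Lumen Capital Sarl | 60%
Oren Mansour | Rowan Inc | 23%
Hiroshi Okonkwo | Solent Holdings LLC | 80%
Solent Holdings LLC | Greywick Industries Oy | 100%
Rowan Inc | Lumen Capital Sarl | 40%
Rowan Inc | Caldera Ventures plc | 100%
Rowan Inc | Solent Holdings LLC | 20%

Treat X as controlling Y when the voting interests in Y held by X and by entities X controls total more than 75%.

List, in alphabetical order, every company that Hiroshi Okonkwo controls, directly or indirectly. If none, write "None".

Hiroshi holds 80% of Solent, so Hiroshi controls Solent.
Solent holds 100% of Greywick, so Hiroshi controls Greywick.
No other company's threshold is met.

Greywick Industries Oy, Solent Holdings LLC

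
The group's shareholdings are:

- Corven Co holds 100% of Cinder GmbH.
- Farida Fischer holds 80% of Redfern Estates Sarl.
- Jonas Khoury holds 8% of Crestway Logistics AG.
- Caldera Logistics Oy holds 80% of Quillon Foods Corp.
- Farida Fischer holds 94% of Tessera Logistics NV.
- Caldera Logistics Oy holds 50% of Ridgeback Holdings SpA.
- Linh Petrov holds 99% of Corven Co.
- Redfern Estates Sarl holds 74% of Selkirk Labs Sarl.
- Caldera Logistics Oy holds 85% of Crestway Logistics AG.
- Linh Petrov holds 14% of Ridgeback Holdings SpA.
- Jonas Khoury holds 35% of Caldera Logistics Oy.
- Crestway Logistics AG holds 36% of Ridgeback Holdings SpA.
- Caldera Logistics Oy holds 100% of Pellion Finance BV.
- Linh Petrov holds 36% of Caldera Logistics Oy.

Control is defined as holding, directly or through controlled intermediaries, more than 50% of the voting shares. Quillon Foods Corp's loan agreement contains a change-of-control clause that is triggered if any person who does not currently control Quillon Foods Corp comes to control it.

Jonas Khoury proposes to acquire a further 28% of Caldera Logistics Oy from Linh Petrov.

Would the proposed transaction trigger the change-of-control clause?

Yes

The purchase adds only to Jonas's holdings (Linh's stake shrinks), so Jonas is the only person who could newly come to control Quillon.
Jonas's largest direct stake is 35% in Caldera, which does not meet the threshold, so Jonas controls no company.
Neither Jonas nor any entity Jonas controls holds any voting interest in Quillon.
So before the transaction, Jonas does not control Quillon.
After the purchase, Jonas's direct stake in Caldera rises to 35% + 28% = 63%, and Linh's stake falls to 8%.
Jonas holds 63% of Caldera, so Jonas controls Caldera.
Caldera holds 80% of Quillon, so Jonas controls Quillon.
Jonas did not control Quillon before and does after, so the clause is triggered.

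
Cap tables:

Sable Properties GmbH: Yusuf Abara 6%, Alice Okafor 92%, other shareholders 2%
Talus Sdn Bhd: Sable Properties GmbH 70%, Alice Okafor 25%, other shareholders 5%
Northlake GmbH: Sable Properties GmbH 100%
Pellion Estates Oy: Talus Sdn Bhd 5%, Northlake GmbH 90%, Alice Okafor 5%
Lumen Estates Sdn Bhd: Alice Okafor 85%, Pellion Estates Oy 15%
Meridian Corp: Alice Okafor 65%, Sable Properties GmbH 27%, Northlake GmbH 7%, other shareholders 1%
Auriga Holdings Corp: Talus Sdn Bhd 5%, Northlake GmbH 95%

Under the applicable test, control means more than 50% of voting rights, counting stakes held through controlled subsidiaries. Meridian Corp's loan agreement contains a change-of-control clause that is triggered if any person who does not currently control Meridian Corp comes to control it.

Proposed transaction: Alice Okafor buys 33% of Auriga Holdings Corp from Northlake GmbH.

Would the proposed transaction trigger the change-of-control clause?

No

The purchase adds only to Alice's holdings (Northlake's stake shrinks), so Alice is the only person who could newly come to control Meridian.
Alice holds 92% of Sable, so Alice controls Sable.
Sable holds 100% of Northlake, so Alice controls Northlake.
Alice and Sable and Northlake together hold 65% + 27% + 7% = 99% of Meridian, so Alice controls Meridian.
So Alice already controls Meridian before the transaction.
After the purchase, Alice holds 33% of Auriga directly, and Northlake's stake falls to 62%.
Alice controlled Meridian already, so this is not a new person acquiring control; every other person's position is unchanged or reduced.
No new person acquires control, so the clause is not triggered.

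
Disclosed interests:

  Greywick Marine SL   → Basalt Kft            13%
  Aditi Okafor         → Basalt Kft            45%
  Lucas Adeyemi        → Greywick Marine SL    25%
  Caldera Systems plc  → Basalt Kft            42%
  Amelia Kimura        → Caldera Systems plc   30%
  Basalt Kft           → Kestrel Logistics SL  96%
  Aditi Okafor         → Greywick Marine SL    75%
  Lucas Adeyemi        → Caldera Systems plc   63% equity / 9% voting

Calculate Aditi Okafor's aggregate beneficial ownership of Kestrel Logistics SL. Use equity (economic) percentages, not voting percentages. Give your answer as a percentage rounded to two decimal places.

Aditi reaches Kestrel along 2 paths.
Via Greywick → Basalt: 75% × 13% × 96% = 9.36%.
Via Basalt: 45% × 96% = 43.2%.
Total: 9.36% + 43.2% = 52.56%.

52.56%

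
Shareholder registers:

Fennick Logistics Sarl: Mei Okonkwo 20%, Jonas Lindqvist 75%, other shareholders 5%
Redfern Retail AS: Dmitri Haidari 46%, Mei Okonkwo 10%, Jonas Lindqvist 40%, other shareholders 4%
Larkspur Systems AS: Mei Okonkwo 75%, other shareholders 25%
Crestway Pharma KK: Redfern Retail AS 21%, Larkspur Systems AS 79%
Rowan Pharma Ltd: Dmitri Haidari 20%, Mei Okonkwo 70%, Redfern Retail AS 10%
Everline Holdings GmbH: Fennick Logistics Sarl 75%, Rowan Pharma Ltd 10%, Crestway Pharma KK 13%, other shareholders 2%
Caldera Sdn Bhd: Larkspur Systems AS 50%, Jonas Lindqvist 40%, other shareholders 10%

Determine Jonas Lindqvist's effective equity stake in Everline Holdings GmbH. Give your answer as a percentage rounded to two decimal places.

Jonas reaches Everline along 3 paths.
Via Fennick: 75% × 75% = 56.25%.
Via Redfern → Rowan: 40% × 10% × 10% = 0.4%.
Via Redfern → Crestway: 40% × 21% × 13% = 1.092%.
Total: 56.25% + 0.4% + 1.092% = 57.742%.
Rounded: 57.74%.

57.74%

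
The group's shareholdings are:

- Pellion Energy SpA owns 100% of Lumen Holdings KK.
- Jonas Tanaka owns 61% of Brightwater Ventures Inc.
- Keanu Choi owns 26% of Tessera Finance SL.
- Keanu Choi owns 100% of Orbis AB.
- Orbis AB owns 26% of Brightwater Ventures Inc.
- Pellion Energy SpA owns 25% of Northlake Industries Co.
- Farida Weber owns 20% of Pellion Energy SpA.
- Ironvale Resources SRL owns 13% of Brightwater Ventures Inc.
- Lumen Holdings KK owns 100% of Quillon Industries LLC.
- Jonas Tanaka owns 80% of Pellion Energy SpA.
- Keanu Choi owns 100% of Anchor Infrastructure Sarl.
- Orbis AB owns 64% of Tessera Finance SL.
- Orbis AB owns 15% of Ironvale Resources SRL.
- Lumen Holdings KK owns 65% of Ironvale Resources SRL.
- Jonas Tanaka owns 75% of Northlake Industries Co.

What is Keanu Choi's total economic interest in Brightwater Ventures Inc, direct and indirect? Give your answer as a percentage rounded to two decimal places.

27.95%

Keanu reaches Brightwater along 2 paths.
Via Orbis: 100% × 26% = 26%.
Via Orbis → Ironvale: 100% × 15% × 13% = 1.95%.
Total: 26% + 1.95% = 27.95%.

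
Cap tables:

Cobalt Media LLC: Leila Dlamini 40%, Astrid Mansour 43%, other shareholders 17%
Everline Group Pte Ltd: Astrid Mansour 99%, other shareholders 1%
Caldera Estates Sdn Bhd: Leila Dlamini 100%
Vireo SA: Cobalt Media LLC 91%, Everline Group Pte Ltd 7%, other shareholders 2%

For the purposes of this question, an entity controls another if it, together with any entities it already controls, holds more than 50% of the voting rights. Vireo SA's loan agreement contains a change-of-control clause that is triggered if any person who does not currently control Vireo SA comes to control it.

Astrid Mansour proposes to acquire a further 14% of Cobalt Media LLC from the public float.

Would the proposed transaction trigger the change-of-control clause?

Yes

The purchase changes only Astrid's holdings, so Astrid is the only person who could newly come to control Vireo.
Astrid holds 99% of Everline, so Astrid controls Everline.
In Vireo, Astrid's side holds only 7%, not > 50%.
So before the transaction, Astrid does not control Vireo.
After the purchase, Astrid's direct stake in Cobalt rises to 43% + 14% = 57%.
Astrid holds 57% of Cobalt, so Astrid controls Cobalt.
Cobalt and Everline together hold 91% + 7% = 98% of Vireo, so Astrid controls Vireo.
Astrid did not control Vireo before and does after, so the clause is triggered.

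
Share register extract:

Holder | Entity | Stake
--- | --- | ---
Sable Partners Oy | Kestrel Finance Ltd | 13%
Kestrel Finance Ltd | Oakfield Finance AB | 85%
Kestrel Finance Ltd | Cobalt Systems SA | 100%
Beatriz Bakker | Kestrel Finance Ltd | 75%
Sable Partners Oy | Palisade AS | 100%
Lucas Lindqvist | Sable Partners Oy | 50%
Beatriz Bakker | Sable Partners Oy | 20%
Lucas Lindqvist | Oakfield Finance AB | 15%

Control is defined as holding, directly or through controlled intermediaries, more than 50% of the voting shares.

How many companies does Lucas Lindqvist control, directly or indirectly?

Lucas's largest direct stake is 50% in Sable, which does not meet the threshold.
Lucas controls 0 companies.

0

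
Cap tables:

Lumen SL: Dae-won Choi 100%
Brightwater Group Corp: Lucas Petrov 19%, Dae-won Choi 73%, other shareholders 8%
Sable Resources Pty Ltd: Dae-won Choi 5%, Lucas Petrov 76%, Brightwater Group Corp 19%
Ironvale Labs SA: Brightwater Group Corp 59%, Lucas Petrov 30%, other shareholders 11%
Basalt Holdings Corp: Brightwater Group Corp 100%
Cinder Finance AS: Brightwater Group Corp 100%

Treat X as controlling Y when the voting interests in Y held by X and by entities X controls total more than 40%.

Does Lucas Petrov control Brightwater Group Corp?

No

Lucas holds 76% of Sable, so Lucas controls Sable.
In Brightwater, Lucas's side holds only 19%, not > 40%.
So Lucas does not control Brightwater.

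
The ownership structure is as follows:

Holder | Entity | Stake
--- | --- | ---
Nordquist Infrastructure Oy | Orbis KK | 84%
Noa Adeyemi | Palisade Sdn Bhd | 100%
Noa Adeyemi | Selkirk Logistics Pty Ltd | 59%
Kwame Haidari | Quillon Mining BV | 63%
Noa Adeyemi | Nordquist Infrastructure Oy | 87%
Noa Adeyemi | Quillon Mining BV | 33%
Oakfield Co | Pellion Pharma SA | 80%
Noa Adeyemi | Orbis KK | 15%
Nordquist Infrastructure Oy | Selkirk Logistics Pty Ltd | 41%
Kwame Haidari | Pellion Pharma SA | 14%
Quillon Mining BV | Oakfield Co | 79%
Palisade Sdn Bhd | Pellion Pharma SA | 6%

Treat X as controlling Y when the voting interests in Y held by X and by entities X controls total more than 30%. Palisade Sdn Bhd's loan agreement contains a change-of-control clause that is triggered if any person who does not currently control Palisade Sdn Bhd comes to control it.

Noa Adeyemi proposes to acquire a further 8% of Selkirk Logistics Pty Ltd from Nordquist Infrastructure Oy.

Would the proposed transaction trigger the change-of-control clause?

The purchase adds only to Noa's holdings (Nordquist's stake shrinks), so Noa is the only person who could newly come to control Palisade.
Noa holds 100% of Palisade, so Noa controls Palisade.
So Noa already controls Palisade before the transaction.
After the purchase, Noa's direct stake in Selkirk rises to 59% + 8% = 67%, and Nordquist's stake falls to 33%.
Noa controlled Palisade already, so this is not a new person acquiring control; every other person's position is unchanged or reduced.
No new person acquires control, so the clause is not triggered.

No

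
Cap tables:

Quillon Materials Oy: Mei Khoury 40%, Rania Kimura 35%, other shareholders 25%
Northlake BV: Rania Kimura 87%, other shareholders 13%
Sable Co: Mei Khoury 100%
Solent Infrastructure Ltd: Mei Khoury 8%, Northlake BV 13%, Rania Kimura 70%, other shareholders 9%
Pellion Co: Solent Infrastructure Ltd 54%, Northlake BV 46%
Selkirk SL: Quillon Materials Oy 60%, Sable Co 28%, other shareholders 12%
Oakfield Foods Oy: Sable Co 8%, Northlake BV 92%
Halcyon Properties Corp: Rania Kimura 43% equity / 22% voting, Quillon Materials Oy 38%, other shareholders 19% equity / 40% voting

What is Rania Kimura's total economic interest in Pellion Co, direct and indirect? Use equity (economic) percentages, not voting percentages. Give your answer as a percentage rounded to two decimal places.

83.93%

Rania reaches Pellion along 3 paths.
Via Northlake → Solent: 87% × 13% × 54% = 6.1074%.
Via Solent: 70% × 54% = 37.8%.
Via Northlake: 87% × 46% = 40.02%.
Total: 6.1074% + 37.8% + 40.02% = 83.9274%.
Rounded: 83.93%.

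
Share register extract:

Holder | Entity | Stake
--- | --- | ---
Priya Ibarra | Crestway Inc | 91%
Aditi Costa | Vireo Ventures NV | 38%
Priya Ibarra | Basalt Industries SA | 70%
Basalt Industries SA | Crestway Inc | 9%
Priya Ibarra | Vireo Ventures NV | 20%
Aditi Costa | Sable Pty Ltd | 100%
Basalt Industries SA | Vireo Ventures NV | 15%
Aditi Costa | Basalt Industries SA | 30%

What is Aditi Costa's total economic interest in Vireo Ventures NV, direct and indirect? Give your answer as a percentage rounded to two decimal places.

Aditi reaches Vireo along 2 paths.
Direct stake: 38% = 38%.
Via Basalt: 30% × 15% = 4.5%.
Total: 38% + 4.5% = 42.5%.
Rounded: 42.50%.

42.50%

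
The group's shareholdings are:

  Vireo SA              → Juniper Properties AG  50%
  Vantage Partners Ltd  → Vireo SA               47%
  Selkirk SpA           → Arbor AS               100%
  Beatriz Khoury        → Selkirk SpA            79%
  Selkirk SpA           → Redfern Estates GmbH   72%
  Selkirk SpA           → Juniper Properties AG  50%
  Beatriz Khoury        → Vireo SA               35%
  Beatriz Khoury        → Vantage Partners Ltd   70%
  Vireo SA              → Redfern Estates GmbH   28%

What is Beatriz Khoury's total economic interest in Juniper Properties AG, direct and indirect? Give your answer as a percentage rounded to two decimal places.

Beatriz reaches Juniper along 3 paths.
Via Vireo: 35% × 50% = 17.5%.
Via Vantage → Vireo: 70% × 47% × 50% = 16.45%.
Via Selkirk: 79% × 50% = 39.5%.
Total: 17.5% + 16.45% + 39.5% = 73.45%.

73.45%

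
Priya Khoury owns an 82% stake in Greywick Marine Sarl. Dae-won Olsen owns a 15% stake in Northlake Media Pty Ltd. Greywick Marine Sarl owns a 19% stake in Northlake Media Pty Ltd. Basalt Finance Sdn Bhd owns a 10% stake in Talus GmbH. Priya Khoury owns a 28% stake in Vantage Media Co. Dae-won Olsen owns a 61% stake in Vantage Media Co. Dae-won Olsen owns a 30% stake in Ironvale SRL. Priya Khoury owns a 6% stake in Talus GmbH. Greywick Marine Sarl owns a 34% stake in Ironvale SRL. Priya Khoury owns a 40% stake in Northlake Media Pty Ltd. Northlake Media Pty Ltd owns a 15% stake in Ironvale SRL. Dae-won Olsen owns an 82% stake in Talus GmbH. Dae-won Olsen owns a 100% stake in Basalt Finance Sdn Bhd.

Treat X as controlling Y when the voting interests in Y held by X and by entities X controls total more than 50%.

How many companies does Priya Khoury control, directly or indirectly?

2

Priya holds 82% of Greywick, so Priya controls Greywick.
Priya and Greywick together hold 40% + 19% = 59% of Northlake, so Priya controls Northlake.
No other company's threshold is met.
Priya controls 2 companies.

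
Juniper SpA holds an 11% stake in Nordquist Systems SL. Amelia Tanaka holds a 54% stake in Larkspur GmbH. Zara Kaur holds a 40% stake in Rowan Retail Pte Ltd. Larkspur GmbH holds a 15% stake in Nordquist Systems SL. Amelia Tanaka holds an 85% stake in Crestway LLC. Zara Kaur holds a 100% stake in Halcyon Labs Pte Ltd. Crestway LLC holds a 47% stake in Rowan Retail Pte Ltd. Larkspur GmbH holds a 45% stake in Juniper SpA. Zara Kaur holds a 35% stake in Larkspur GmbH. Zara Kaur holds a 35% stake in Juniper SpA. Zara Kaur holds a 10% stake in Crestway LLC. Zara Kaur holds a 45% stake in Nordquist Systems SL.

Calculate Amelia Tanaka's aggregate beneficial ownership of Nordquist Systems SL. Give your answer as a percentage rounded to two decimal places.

10.77%

Amelia reaches Nordquist along 2 paths.
Via Larkspur → Juniper: 54% × 45% × 11% = 2.673%.
Via Larkspur: 54% × 15% = 8.1%.
Total: 2.673% + 8.1% = 10.773%.
Rounded: 10.77%.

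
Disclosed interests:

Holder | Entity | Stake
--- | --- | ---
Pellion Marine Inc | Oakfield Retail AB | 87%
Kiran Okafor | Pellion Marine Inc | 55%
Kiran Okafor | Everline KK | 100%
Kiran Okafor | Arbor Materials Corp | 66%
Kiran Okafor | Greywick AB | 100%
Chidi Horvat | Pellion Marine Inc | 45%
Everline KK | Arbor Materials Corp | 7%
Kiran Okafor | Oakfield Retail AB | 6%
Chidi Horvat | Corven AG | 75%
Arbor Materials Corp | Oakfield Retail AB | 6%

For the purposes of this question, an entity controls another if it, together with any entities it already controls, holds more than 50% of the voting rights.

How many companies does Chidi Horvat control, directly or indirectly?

Chidi holds 75% of Corven, so Chidi controls Corven.
No other company's threshold is met.
Chidi controls 1 company.

1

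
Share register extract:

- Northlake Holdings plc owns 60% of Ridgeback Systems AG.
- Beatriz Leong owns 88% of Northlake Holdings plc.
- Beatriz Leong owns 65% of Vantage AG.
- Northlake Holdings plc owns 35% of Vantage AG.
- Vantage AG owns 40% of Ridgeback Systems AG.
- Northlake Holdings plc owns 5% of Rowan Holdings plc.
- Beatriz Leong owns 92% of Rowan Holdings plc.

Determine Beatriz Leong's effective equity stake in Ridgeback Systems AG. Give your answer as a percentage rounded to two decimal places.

91.12%

Beatriz reaches Ridgeback along 3 paths.
Via Vantage: 65% × 40% = 26%.
Via Northlake → Vantage: 88% × 35% × 40% = 12.32%.
Via Northlake: 88% × 60% = 52.8%.
Total: 26% + 12.32% + 52.8% = 91.12%.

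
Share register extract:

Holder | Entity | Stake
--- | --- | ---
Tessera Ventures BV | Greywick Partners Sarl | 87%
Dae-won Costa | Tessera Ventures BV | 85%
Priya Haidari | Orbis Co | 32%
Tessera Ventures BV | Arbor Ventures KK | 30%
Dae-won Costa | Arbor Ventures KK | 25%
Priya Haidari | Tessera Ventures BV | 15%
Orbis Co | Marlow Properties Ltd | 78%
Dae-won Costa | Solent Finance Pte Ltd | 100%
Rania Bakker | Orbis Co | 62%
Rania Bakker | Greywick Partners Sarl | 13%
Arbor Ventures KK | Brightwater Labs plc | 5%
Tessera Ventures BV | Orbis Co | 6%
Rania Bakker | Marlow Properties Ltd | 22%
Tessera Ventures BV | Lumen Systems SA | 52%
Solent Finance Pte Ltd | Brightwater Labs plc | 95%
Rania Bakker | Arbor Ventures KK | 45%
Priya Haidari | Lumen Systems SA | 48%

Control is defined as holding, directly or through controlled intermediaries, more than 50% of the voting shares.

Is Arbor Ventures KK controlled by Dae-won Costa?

Dae-won holds 85% of Tessera, so Dae-won controls Tessera.
Dae-won and Tessera together hold 25% + 30% = 55% of Arbor, so Dae-won controls Arbor.

Yes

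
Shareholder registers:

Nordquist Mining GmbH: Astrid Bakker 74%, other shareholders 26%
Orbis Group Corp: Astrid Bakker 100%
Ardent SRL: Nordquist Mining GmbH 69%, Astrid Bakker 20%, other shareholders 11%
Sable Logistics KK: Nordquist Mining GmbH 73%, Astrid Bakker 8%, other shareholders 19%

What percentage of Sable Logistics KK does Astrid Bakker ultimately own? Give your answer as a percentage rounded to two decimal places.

62.02%

Astrid reaches Sable along 2 paths.
Via Nordquist: 74% × 73% = 54.02%.
Direct stake: 8% = 8%.
Total: 54.02% + 8% = 62.02%.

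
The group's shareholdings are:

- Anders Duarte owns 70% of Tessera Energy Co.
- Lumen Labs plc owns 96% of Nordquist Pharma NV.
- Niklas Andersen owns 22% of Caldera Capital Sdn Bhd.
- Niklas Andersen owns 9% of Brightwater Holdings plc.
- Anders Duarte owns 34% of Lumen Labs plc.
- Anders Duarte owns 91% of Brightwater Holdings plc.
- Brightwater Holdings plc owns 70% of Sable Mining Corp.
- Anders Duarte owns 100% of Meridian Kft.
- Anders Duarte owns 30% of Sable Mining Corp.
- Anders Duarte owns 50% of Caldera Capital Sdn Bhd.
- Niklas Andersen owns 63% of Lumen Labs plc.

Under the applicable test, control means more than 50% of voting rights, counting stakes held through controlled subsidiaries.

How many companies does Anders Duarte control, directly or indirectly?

4

Anders holds 91% of Brightwater, so Anders controls Brightwater.
Anders holds 70% of Tessera, so Anders controls Tessera.
Anders and Brightwater together hold 30% + 70% = 100% of Sable, so Anders controls Sable.
Anders holds 100% of Meridian, so Anders controls Meridian.
No other company's threshold is met.
Anders controls 4 companies.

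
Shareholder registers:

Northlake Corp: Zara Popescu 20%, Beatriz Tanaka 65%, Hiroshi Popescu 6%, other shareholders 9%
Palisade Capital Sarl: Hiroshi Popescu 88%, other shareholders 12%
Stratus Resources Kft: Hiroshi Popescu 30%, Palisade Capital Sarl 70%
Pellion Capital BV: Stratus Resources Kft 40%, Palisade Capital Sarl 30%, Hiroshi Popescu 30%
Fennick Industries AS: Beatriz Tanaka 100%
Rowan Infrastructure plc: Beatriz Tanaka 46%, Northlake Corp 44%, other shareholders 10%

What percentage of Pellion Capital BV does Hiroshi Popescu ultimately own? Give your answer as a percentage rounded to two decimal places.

Hiroshi reaches Pellion along 4 paths.
Via Stratus: 30% × 40% = 12%.
Via Palisade → Stratus: 88% × 70% × 40% = 24.64%.
Via Palisade: 88% × 30% = 26.4%.
Direct stake: 30% = 30%.
Total: 12% + 24.64% + 26.4% + 30% = 93.04%.

93.04%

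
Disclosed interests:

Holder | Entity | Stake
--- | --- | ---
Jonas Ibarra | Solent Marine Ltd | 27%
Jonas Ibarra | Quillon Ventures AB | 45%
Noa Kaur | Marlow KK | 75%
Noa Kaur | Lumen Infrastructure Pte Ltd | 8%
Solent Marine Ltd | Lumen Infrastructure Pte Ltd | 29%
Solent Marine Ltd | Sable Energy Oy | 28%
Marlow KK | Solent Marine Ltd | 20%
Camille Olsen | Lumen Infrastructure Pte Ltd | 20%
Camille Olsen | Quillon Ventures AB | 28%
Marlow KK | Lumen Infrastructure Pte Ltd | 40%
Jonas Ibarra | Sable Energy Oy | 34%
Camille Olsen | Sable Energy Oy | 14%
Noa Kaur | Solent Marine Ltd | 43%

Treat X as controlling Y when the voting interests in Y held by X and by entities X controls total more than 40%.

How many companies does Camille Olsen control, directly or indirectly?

0

Camille's largest direct stake is 28% in Quillon, which does not meet the threshold.
Camille controls 0 companies.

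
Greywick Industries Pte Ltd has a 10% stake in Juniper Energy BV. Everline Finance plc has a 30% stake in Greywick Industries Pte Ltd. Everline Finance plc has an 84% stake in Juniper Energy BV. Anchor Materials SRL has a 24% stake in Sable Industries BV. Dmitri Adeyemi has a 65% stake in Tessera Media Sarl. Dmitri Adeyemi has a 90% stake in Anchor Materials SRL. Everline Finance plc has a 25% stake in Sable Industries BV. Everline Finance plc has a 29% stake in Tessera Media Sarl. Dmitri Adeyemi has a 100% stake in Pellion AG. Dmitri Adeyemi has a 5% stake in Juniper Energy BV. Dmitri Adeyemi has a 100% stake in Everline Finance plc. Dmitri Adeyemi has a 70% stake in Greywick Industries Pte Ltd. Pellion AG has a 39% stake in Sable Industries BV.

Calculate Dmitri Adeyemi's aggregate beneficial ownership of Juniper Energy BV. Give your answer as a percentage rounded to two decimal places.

Dmitri reaches Juniper along 4 paths.
Via Everline: 100% × 84% = 84%.
Direct stake: 5% = 5%.
Via Greywick: 70% × 10% = 7%.
Via Everline → Greywick: 100% × 30% × 10% = 3%.
Total: 84% + 5% + 7% + 3% = 99%.
Rounded: 99.00%.

99.00%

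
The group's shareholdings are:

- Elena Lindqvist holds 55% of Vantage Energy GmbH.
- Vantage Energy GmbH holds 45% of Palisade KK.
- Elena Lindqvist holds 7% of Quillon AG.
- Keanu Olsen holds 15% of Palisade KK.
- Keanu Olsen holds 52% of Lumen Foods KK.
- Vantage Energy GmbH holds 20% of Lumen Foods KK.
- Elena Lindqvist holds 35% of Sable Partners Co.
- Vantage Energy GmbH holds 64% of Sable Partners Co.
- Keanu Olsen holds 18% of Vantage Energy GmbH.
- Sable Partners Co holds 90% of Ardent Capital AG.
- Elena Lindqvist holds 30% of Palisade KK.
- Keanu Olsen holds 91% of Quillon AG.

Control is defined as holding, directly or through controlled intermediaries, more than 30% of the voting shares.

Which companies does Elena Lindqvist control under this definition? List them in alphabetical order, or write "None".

Elena holds 55% of Vantage, so Elena controls Vantage.
Vantage and Elena together hold 45% + 30% = 75% of Palisade, so Elena controls Palisade.
Vantage and Elena together hold 64% + 35% = 99% of Sable, so Elena controls Sable.
Sable holds 90% of Ardent, so Elena controls Ardent.
No other company's threshold is met.

Ardent Capital AG, Palisade KK, Sable Partners Co, Vantage Energy GmbH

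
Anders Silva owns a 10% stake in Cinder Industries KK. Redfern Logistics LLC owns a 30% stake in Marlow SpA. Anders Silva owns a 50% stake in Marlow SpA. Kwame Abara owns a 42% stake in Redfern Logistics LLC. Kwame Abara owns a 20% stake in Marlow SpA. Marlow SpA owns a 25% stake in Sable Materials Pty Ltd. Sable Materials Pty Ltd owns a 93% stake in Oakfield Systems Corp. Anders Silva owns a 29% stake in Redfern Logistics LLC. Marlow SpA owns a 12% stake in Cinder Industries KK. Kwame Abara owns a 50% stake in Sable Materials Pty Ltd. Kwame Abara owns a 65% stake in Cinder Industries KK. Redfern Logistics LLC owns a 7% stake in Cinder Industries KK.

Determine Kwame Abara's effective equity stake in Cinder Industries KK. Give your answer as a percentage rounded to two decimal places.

Kwame reaches Cinder along 4 paths.
Direct stake: 65% = 65%.
Via Redfern: 42% × 7% = 2.94%.
Via Redfern → Marlow: 42% × 30% × 12% = 1.512%.
Via Marlow: 20% × 12% = 2.4%.
Total: 65% + 2.94% + 1.512% + 2.4% = 71.852%.
Rounded: 71.85%.

71.85%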